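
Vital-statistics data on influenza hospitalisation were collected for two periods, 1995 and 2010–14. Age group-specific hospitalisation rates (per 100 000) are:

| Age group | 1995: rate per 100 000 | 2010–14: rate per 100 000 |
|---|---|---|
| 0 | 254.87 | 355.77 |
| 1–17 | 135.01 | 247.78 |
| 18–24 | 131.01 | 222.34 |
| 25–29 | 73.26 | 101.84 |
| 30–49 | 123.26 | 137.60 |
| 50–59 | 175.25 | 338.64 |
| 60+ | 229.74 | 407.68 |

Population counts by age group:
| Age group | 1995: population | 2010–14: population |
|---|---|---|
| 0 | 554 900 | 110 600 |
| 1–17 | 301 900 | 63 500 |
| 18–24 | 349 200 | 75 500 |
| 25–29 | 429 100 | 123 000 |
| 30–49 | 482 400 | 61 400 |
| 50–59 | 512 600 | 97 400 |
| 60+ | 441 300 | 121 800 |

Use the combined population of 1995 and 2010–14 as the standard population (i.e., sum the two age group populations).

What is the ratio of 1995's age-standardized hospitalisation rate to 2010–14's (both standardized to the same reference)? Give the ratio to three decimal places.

Combined standard total = 3 724 600; weights = 0.1787, 0.0981, 0.1140, 0.1482, 0.1460, 0.1638, 0.1512.
1995: 0.1787×254.87 + 0.0981×135.01 + 0.1140×131.01 + 0.1482×73.26 + 0.1460×123.26 + 0.1638×175.25 + 0.1512×229.74 = 166.0133 per 100 000.
2010–14: 0.1787×355.77 + 0.0981×247.78 + 0.1140×222.34 + 0.1482×101.84 + 0.1460×137.60 + 0.1638×338.64 + 0.1512×407.68 = 265.5102 per 100 000.
Ratio = 166.0133 ÷ 265.5102 = 0.62526.

0.625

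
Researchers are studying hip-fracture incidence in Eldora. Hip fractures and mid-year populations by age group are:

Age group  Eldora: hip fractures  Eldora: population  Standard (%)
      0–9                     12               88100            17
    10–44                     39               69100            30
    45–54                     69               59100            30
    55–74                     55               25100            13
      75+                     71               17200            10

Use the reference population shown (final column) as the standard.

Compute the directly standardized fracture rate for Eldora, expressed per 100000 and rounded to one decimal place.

Age-specific rates per 100000 for Eldora: 13.62, 56.44, 116.75, 219.12, 412.79.
Standard weights: 0.17, 0.30, 0.30, 0.13, 0.10.
Standardized rate: 0.1700×13.62 + 0.3000×56.44 + 0.3000×116.75 + 0.1300×219.12 + 0.1000×412.79 = 124.0380 per 100000.

124.0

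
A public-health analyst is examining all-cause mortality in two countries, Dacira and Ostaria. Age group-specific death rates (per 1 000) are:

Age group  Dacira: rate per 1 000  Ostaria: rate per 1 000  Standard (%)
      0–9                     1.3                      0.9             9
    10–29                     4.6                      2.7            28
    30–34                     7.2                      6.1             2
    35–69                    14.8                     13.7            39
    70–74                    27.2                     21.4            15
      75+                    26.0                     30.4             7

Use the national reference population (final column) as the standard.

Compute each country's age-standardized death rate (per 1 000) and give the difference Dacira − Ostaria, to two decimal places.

Standard weights: 0.09, 0.28, 0.02, 0.39, 0.15, 0.07.
Dacira: 0.0900×1.3 + 0.2800×4.6 + 0.0200×7.2 + 0.3900×14.8 + 0.1500×27.2 + 0.0700×26.0 = 13.2210 per 1 000.
Ostaria: 0.0900×0.9 + 0.2800×2.7 + 0.0200×6.1 + 0.3900×13.7 + 0.1500×21.4 + 0.0700×30.4 = 11.6400 per 1 000.
Difference = 13.2210 − 11.6400 = 1.5810.

1.58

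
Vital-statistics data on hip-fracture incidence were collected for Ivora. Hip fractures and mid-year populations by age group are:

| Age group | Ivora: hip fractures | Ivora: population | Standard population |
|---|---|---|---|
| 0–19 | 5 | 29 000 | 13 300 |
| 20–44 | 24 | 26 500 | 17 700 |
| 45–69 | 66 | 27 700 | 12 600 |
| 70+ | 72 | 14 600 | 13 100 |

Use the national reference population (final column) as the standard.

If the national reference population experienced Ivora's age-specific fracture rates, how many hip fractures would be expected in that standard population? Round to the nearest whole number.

113

Age-specific rates per 100 000 for Ivora: 17.24, 90.57, 238.27, 493.15.
Expected hip fractures = Σ (standard pop × age-specific rate ÷ 100 000)
= 13 300×17.24/100 000 + 17 700×90.57/100 000 + 12 600×238.27/100 000 + 13 100×493.15/100 000
= 2.29 + 16.03 + 30.02 + 64.60 = 112.95.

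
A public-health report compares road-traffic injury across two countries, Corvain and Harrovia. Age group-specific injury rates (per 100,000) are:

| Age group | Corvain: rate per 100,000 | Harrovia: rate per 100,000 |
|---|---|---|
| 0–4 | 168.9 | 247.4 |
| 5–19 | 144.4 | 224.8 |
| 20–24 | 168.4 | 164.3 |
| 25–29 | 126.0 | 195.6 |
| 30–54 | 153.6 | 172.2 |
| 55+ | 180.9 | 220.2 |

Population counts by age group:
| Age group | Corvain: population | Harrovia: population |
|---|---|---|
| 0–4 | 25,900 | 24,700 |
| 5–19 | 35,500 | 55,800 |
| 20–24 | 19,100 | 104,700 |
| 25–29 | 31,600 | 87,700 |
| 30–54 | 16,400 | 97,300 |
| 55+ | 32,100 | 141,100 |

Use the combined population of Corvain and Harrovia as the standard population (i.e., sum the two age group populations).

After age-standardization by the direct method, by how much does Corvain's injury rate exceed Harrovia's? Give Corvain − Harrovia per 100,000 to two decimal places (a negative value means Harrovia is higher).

Combined standard total = 671,900; weights = 0.0753, 0.1359, 0.1843, 0.1776, 0.1692, 0.2578.
Corvain: 0.0753×168.9 + 0.1359×144.4 + 0.1843×168.4 + 0.1776×126.0 + 0.1692×153.6 + 0.2578×180.9 = 158.3658 per 100,000.
Harrovia: 0.0753×247.4 + 0.1359×224.8 + 0.1843×164.3 + 0.1776×195.6 + 0.1692×172.2 + 0.2578×220.2 = 200.0832 per 100,000.
Difference = 158.3658 − 200.0832 = -41.7174.

-41.72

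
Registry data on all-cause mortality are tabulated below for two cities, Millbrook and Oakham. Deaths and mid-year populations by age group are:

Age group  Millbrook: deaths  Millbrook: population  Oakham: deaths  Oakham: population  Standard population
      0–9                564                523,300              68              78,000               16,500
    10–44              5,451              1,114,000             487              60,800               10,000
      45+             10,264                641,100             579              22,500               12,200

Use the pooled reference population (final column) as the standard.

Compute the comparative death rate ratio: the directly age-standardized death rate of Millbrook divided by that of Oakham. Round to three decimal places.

0.642

Age-specific rates per 100,000 for Millbrook: 107.78, 489.32, 1601.00.
For Oakham: 87.18, 800.99, 2573.33.
Standard total = 38,700; weights = 0.4264, 0.2584, 0.3152.
Millbrook: 0.4264×107.78 + 0.2584×489.32 + 0.3152×1601.00 = 677.0978 per 100,000.
Oakham: 0.4264×87.18 + 0.2584×800.99 + 0.3152×2573.33 = 1055.3746 per 100,000.
Ratio = 677.0978 ÷ 1055.3746 = 0.64157.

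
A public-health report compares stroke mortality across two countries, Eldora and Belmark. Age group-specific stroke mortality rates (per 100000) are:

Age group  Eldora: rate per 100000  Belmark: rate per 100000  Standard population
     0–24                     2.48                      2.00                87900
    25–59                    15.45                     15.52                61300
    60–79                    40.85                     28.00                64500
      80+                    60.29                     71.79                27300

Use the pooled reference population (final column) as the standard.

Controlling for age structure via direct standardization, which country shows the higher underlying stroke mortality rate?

Eldora

Standard total = 241000; weights = 0.3647, 0.2544, 0.2676, 0.1133.
Eldora: 0.3647×2.48 + 0.2544×15.45 + 0.2676×40.85 + 0.1133×60.29 = 22.5968 per 100000.
Belmark: 0.3647×2.00 + 0.2544×15.52 + 0.2676×28.00 + 0.1133×71.79 = 20.3031 per 100000.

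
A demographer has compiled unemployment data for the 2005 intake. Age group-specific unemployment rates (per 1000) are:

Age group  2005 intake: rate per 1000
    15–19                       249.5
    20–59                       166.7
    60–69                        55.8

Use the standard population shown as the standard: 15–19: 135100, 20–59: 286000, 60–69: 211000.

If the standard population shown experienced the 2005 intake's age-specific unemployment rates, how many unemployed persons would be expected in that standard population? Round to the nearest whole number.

93157

Expected unemployed persons = Σ (standard pop × age-specific rate ÷ 1000)
= 135100×249.5/1000 + 286000×166.7/1000 + 211000×55.8/1000
= 33707.45 + 47676.20 + 11773.80 = 93157.45.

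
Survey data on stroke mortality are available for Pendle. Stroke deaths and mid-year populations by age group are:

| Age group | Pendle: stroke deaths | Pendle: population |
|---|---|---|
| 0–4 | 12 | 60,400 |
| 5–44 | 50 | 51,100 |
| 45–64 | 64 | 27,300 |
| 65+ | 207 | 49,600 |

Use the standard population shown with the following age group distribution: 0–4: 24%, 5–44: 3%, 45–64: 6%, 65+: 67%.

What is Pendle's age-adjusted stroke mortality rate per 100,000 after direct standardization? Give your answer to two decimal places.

Age-specific rates per 100,000 for Pendle: 19.87, 97.85, 234.43, 417.34.
Standard weights: 0.24, 0.03, 0.06, 0.67.
Standardized rate: 0.2400×19.87 + 0.0300×97.85 + 0.0600×234.43 + 0.6700×417.34 = 301.3865 per 100,000.

301.39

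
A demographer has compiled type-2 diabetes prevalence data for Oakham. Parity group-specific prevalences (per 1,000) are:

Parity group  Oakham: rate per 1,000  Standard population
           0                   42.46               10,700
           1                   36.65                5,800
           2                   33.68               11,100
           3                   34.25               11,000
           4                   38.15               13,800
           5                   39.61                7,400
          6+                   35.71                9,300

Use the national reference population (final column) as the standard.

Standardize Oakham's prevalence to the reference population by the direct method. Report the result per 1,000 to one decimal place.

37.2

Standard total = 69,100; weights = 0.1548, 0.0839, 0.1606, 0.1592, 0.1997, 0.1071, 0.1346.
Standardized rate: 0.1548×42.46 + 0.0839×36.65 + 0.1606×33.68 + 0.1592×34.25 + 0.1997×38.15 + 0.1071×39.61 + 0.1346×35.71 = 37.1806 per 1,000.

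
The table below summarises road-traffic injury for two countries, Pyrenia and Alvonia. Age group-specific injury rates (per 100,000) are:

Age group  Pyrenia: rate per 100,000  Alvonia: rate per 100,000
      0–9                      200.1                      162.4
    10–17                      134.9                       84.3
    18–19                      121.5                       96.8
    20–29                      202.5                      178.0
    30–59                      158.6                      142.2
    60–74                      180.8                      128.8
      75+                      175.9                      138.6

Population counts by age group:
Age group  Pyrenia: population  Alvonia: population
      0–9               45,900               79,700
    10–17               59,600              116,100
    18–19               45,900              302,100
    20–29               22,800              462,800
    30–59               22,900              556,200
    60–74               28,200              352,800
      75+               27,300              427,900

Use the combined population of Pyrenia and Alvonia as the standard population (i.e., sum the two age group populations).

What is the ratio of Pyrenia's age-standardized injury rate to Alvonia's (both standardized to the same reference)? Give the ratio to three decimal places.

Combined standard total = 2,550,200; weights = 0.0493, 0.0689, 0.1365, 0.1904, 0.2271, 0.1494, 0.1785.
Pyrenia: 0.0493×200.1 + 0.0689×134.9 + 0.1365×121.5 + 0.1904×202.5 + 0.2271×158.6 + 0.1494×180.8 + 0.1785×175.9 = 168.7123 per 100,000.
Alvonia: 0.0493×162.4 + 0.0689×84.3 + 0.1365×96.8 + 0.1904×178.0 + 0.2271×142.2 + 0.1494×128.8 + 0.1785×138.6 = 137.1828 per 100,000.
Ratio = 168.7123 ÷ 137.1828 = 1.22984.

1.230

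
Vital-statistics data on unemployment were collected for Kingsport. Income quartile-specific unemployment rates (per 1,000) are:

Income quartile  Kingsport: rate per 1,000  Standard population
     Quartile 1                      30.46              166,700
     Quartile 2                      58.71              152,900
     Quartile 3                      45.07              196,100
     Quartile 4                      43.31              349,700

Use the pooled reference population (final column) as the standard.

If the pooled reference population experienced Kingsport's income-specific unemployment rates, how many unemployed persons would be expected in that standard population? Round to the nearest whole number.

Expected unemployed persons = Σ (standard pop × income-specific rate ÷ 1,000)
= 166,700×30.46/1,000 + 152,900×58.71/1,000 + 196,100×45.07/1,000 + 349,700×43.31/1,000
= 5077.68 + 8976.76 + 8838.23 + 15145.51 = 38038.18.

38038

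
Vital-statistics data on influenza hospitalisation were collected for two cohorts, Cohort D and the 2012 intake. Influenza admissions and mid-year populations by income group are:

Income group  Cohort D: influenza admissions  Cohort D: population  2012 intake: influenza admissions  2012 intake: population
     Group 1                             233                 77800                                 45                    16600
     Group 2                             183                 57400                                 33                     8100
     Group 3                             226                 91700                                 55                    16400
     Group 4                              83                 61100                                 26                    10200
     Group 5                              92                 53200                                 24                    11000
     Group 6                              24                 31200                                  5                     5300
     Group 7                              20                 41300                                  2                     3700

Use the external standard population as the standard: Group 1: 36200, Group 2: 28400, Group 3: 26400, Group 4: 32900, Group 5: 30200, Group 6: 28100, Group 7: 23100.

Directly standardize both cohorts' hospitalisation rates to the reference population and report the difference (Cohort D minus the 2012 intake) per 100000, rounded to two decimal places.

-47.43

Income-specific rates per 100000 for Cohort D: 299.49, 318.82, 246.46, 135.84, 172.93, 76.92, 48.43.
For the 2012 intake: 271.08, 407.41, 335.37, 254.90, 218.18, 94.34, 54.05.
Standard total = 205300; weights = 0.1763, 0.1383, 0.1286, 0.1603, 0.1471, 0.1369, 0.1125.
Cohort D: 0.1763×299.49 + 0.1383×318.82 + 0.1286×246.46 + 0.1603×135.84 + 0.1471×172.93 + 0.1369×76.92 + 0.1125×48.43 = 191.7883 per 100000.
The 2012 intake: 0.1763×271.08 + 0.1383×407.41 + 0.1286×335.37 + 0.1603×254.90 + 0.1471×218.18 + 0.1369×94.34 + 0.1125×54.05 = 239.2218 per 100000.
Difference = 191.7883 − 239.2218 = -47.4335.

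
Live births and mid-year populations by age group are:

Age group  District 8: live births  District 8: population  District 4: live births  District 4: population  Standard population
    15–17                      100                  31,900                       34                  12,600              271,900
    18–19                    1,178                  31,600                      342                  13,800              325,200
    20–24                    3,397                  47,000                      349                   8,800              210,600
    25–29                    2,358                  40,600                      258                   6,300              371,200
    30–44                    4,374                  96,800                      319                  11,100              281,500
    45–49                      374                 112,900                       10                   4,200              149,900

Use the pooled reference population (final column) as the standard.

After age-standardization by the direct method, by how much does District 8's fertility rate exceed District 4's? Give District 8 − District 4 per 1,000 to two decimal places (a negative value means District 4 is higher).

13.77

Age-specific rates per 1,000 for District 8: 3.135, 37.278, 72.277, 58.079, 45.186, 3.313.
For District 4: 2.698, 24.783, 39.659, 40.952, 28.739, 2.381.
Standard total = 1,610,300; weights = 0.1689, 0.2019, 0.1308, 0.2305, 0.1748, 0.0931.
District 8: 0.1689×3.135 + 0.2019×37.278 + 0.1308×72.277 + 0.2305×58.079 + 0.1748×45.186 + 0.0931×3.313 = 39.1058 per 1,000.
District 4: 0.1689×2.698 + 0.2019×24.783 + 0.1308×39.659 + 0.2305×40.952 + 0.1748×28.739 + 0.0931×2.381 = 25.3329 per 1,000.
Difference = 39.1058 − 25.3329 = 13.7729.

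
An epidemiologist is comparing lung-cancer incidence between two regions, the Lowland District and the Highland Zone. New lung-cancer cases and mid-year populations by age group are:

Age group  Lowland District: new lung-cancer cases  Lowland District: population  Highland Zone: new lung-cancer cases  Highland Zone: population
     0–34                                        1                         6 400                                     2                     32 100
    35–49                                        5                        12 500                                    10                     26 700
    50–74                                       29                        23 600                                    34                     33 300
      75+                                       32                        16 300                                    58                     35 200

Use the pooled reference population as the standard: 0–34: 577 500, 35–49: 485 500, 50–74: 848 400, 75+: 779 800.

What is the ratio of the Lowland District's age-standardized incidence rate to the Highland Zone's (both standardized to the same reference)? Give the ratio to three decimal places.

Age-specific rates per 100 000 for the Lowland District: 15.62, 40.00, 122.88, 196.32.
For the Highland Zone: 6.23, 37.45, 102.10, 164.77.
Standard total = 2 691 200; weights = 0.2146, 0.1804, 0.3152, 0.2898.
The Lowland District: 0.2146×15.62 + 0.1804×40.00 + 0.3152×122.88 + 0.2898×196.32 = 106.1926 per 100 000.
The Highland Zone: 0.2146×6.23 + 0.1804×37.45 + 0.3152×102.10 + 0.2898×164.77 = 88.0257 per 100 000.
Ratio = 106.1926 ÷ 88.0257 = 1.20638.

1.206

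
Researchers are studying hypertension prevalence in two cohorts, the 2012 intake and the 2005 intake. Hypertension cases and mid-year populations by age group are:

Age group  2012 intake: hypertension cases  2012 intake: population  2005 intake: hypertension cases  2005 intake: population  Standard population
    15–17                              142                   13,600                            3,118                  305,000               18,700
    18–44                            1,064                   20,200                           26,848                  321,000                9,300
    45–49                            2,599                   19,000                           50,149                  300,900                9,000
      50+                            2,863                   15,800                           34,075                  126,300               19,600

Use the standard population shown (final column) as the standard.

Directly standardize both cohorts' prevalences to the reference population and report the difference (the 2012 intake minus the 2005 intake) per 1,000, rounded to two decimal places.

-40.44

Age-specific rates per 1,000 for the 2012 intake: 10.441, 52.673, 136.789, 181.203.
For the 2005 intake: 10.223, 83.639, 166.663, 269.794.
Standard total = 56,600; weights = 0.3304, 0.1643, 0.1590, 0.3463.
The 2012 intake: 0.3304×10.441 + 0.1643×52.673 + 0.1590×136.789 + 0.3463×181.203 = 96.6040 per 1,000.
The 2005 intake: 0.3304×10.223 + 0.1643×83.639 + 0.1590×166.663 + 0.3463×269.794 = 137.0485 per 1,000.
Difference = 96.6040 − 137.0485 = -40.4445.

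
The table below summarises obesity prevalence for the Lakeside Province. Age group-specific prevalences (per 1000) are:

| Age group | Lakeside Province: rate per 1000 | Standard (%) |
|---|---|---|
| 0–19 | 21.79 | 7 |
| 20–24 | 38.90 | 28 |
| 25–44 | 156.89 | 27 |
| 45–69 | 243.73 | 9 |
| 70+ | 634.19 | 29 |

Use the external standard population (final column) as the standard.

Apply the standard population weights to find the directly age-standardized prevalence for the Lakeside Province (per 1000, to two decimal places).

Standard weights: 0.07, 0.28, 0.27, 0.09, 0.29.
Standardized rate: 0.0700×21.79 + 0.2800×38.90 + 0.2700×156.89 + 0.0900×243.73 + 0.2900×634.19 = 260.6284 per 1000.

260.63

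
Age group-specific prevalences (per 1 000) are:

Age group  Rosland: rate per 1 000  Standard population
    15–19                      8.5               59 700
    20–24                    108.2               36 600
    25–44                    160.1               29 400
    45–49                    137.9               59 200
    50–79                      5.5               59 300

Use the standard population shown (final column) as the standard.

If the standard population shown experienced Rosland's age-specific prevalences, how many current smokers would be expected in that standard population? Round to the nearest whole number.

17664

Expected current smokers = Σ (standard pop × age-specific rate ÷ 1 000)
= 59 700×8.5/1 000 + 36 600×108.2/1 000 + 29 400×160.1/1 000 + 59 200×137.9/1 000 + 59 300×5.5/1 000
= 507.45 + 3960.12 + 4706.94 + 8163.68 + 326.15 = 17664.34.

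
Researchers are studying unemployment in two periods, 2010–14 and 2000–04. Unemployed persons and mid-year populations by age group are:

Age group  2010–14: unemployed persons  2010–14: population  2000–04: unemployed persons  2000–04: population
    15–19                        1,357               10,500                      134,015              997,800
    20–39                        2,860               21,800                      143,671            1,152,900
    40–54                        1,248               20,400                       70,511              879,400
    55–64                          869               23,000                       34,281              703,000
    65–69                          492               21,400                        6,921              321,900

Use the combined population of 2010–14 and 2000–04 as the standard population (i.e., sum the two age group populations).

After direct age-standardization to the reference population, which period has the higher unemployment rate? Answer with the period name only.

2000–04

Age-specific rates per 1,000 for 2010–14: 129.238, 131.193, 61.176, 37.783, 22.991.
For 2000–04: 134.310, 124.617, 80.181, 48.764, 21.500.
Combined standard total = 4,152,100; weights = 0.2428, 0.2829, 0.2167, 0.1749, 0.0827.
2010–14: 0.2428×129.238 + 0.2829×131.193 + 0.2167×61.176 + 0.1749×37.783 + 0.0827×22.991 = 90.2657 per 1,000.
2000–04: 0.2428×134.310 + 0.2829×124.617 + 0.2167×80.181 + 0.1749×48.764 + 0.0827×21.500 = 95.5524 per 1,000.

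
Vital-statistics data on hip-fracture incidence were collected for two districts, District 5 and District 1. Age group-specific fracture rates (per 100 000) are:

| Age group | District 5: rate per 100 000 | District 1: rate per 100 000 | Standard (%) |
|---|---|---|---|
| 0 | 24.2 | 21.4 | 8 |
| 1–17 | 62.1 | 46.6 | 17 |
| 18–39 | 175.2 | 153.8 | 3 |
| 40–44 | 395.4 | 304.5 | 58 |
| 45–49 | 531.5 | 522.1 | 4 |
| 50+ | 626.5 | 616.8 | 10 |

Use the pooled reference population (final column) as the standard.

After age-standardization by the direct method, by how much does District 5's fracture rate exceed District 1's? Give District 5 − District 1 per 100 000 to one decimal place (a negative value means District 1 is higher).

Standard weights: 0.08, 0.17, 0.03, 0.58, 0.04, 0.10.
District 5: 0.0800×24.2 + 0.1700×62.1 + 0.0300×175.2 + 0.5800×395.4 + 0.0400×531.5 + 0.1000×626.5 = 330.9910 per 100 000.
District 1: 0.0800×21.4 + 0.1700×46.6 + 0.0300×153.8 + 0.5800×304.5 + 0.0400×522.1 + 0.1000×616.8 = 273.4220 per 100 000.
Difference = 330.9910 − 273.4220 = 57.5690.

57.6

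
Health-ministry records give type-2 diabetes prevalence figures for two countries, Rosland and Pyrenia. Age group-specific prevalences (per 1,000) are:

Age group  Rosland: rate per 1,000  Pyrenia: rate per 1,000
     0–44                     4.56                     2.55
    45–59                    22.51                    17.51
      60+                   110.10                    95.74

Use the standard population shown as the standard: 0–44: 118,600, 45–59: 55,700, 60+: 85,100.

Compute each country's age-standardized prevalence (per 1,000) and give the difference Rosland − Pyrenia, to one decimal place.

Standard total = 259,400; weights = 0.4572, 0.2147, 0.3281.
Rosland: 0.4572×4.56 + 0.2147×22.51 + 0.3281×110.10 = 43.0383 per 1,000.
Pyrenia: 0.4572×2.55 + 0.2147×17.51 + 0.3281×95.74 = 36.3347 per 1,000.
Difference = 43.0383 − 36.3347 = 6.7036.

6.7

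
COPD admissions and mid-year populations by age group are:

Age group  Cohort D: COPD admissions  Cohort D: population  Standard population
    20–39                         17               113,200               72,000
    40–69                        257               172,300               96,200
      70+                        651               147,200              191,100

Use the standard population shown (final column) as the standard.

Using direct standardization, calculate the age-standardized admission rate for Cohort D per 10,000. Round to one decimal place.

Age-specific rates per 10,000 for Cohort D: 1.50, 14.92, 44.23.
Standard total = 359,300; weights = 0.2004, 0.2677, 0.5319.
Standardized rate: 0.2004×1.50 + 0.2677×14.92 + 0.5319×44.23 = 27.8167 per 10,000.

27.8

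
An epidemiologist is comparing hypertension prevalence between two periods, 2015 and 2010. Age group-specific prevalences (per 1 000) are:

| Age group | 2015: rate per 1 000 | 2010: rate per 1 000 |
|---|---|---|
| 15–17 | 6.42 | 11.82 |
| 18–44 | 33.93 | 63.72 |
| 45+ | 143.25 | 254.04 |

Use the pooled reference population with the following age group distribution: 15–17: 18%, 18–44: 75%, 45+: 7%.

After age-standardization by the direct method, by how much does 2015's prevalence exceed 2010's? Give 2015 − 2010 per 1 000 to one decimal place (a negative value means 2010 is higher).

-31.1

Standard weights: 0.18, 0.75, 0.07.
2015: 0.1800×6.42 + 0.7500×33.93 + 0.0700×143.25 = 36.6306 per 1 000.
2010: 0.1800×11.82 + 0.7500×63.72 + 0.0700×254.04 = 67.7004 per 1 000.
Difference = 36.6306 − 67.7004 = -31.0698.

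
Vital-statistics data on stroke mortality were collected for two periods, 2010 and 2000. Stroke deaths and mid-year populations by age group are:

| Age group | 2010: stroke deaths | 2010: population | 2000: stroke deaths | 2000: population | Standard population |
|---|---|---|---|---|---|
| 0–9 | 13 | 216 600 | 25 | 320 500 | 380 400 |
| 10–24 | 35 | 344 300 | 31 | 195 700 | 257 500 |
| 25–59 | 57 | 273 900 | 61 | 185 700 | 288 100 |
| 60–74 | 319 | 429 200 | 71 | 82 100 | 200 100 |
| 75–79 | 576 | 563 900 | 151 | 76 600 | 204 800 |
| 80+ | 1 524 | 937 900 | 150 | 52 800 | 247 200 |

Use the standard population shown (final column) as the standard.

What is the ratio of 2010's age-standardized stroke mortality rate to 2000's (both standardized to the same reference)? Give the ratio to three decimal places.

Age-specific rates per 100 000 for 2010: 6.00, 10.17, 20.81, 74.32, 102.15, 162.49.
For 2000: 7.80, 15.84, 32.85, 86.48, 197.13, 284.09.
Standard total = 1 578 100; weights = 0.2410, 0.1632, 0.1826, 0.1268, 0.1298, 0.1566.
2010: 0.2410×6.00 + 0.1632×10.17 + 0.1826×20.81 + 0.1268×74.32 + 0.1298×102.15 + 0.1566×162.49 = 55.0381 per 100 000.
2000: 0.2410×7.80 + 0.1632×15.84 + 0.1826×32.85 + 0.1268×86.48 + 0.1298×197.13 + 0.1566×284.09 = 91.5111 per 100 000.
Ratio = 55.0381 ÷ 91.5111 = 0.60144.

0.601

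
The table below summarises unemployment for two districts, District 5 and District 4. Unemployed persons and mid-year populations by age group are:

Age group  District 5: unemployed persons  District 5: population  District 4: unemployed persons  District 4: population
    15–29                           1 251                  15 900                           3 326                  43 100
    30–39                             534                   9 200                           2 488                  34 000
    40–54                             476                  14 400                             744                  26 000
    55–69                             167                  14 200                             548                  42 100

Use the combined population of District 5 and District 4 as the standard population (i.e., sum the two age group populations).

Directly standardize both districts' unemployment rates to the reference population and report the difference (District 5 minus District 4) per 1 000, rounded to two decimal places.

-2.29

Age-specific rates per 1 000 for District 5: 78.679, 58.043, 33.056, 11.761.
For District 4: 77.169, 73.176, 28.615, 13.017.
Combined standard total = 198 900; weights = 0.2966, 0.2172, 0.2031, 0.2831.
District 5: 0.2966×78.679 + 0.2172×58.043 + 0.2031×33.056 + 0.2831×11.761 = 45.9885 per 1 000.
District 4: 0.2966×77.169 + 0.2172×73.176 + 0.2031×28.615 + 0.2831×13.017 = 48.2811 per 1 000.
Difference = 45.9885 − 48.2811 = -2.2926.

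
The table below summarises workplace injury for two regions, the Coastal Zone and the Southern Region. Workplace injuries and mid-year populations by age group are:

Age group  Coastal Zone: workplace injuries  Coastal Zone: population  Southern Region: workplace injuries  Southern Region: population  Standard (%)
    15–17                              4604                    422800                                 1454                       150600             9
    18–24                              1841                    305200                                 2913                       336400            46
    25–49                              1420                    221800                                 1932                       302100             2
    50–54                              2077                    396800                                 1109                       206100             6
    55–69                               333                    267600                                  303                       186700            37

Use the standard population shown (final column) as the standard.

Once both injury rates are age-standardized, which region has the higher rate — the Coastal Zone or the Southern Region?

Age-specific rates per 10000 for the Coastal Zone: 108.89, 60.32, 64.02, 52.34, 12.44.
For the Southern Region: 96.55, 86.59, 63.95, 53.81, 16.23.
Standard weights: 0.09, 0.46, 0.02, 0.06, 0.37.
The Coastal Zone: 0.0900×108.89 + 0.4600×60.32 + 0.0200×64.02 + 0.0600×52.34 + 0.3700×12.44 = 46.5734 per 10000.
The Southern Region: 0.0900×96.55 + 0.4600×86.59 + 0.0200×63.95 + 0.0600×53.81 + 0.3700×16.23 = 59.0346 per 10000.

Southern Region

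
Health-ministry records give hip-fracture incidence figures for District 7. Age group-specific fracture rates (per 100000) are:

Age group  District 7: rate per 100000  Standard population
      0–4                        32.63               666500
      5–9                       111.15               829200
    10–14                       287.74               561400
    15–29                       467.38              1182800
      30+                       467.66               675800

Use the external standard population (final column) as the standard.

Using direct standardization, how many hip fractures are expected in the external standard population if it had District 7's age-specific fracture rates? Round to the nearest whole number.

Expected hip fractures = Σ (standard pop × age-specific rate ÷ 100000)
= 666500×32.63/100000 + 829200×111.15/100000 + 561400×287.74/100000 + 1182800×467.38/100000 + 675800×467.66/100000
= 217.48 + 921.66 + 1615.37 + 5528.17 + 3160.45 = 11443.12.

11443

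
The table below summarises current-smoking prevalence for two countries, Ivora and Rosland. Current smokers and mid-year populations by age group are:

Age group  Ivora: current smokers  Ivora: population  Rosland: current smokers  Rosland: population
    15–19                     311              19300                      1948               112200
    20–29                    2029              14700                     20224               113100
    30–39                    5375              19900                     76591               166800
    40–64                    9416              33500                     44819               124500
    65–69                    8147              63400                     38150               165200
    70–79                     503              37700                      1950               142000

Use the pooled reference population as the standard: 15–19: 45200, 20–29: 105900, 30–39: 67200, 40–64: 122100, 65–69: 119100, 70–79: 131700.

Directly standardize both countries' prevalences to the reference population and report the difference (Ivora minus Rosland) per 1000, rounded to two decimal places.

-65.91

Age-specific rates per 1000 for Ivora: 16.114, 138.027, 270.101, 281.075, 128.502, 13.342.
For Rosland: 17.362, 178.815, 459.179, 359.992, 230.932, 13.732.
Standard total = 591200; weights = 0.0765, 0.1791, 0.1137, 0.2065, 0.2015, 0.2228.
Ivora: 0.0765×16.114 + 0.1791×138.027 + 0.1137×270.101 + 0.2065×281.075 + 0.2015×128.502 + 0.2228×13.342 = 143.5675 per 1000.
Rosland: 0.0765×17.362 + 0.1791×178.815 + 0.1137×459.179 + 0.2065×359.992 + 0.2015×230.932 + 0.2228×13.732 = 209.4819 per 1000.
Difference = 143.5675 − 209.4819 = -65.9144.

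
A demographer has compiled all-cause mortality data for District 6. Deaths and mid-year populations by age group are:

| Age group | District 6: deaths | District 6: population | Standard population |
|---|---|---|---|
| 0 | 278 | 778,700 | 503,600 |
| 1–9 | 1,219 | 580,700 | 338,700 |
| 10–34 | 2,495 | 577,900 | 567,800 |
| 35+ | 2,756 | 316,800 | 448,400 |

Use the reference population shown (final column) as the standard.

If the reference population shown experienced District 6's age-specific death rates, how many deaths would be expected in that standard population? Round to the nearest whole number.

7243

Age-specific rates per 100,000 for District 6: 35.70, 209.92, 431.74, 869.95.
Expected deaths = Σ (standard pop × age-specific rate ÷ 100,000)
= 503,600×35.70/100,000 + 338,700×209.92/100,000 + 567,800×431.74/100,000 + 448,400×869.95/100,000
= 179.79 + 711.00 + 2451.39 + 3900.85 = 7243.03.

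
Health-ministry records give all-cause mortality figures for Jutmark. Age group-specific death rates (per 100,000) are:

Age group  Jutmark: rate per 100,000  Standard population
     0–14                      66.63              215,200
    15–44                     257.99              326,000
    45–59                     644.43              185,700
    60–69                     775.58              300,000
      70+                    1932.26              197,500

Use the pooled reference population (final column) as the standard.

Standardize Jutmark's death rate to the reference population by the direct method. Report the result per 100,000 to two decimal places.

679.85

Standard total = 1,224,400; weights = 0.1758, 0.2663, 0.1517, 0.2450, 0.1613.
Standardized rate: 0.1758×66.63 + 0.2663×257.99 + 0.1517×644.43 + 0.2450×775.58 + 0.1613×1932.26 = 679.8510 per 100,000.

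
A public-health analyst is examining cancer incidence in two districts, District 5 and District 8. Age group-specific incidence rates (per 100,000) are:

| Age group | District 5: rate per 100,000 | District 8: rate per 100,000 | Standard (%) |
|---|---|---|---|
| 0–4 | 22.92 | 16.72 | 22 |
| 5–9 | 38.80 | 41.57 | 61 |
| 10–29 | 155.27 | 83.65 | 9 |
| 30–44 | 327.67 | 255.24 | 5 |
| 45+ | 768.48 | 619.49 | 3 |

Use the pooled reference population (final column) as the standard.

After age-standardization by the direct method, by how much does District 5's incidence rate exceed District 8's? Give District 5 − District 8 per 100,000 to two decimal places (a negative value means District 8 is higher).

Standard weights: 0.22, 0.61, 0.09, 0.05, 0.03.
District 5: 0.2200×22.92 + 0.6100×38.80 + 0.0900×155.27 + 0.0500×327.67 + 0.0300×768.48 = 82.1226 per 100,000.
District 8: 0.2200×16.72 + 0.6100×41.57 + 0.0900×83.65 + 0.0500×255.24 + 0.0300×619.49 = 67.9113 per 100,000.
Difference = 82.1226 − 67.9113 = 14.2113.

14.21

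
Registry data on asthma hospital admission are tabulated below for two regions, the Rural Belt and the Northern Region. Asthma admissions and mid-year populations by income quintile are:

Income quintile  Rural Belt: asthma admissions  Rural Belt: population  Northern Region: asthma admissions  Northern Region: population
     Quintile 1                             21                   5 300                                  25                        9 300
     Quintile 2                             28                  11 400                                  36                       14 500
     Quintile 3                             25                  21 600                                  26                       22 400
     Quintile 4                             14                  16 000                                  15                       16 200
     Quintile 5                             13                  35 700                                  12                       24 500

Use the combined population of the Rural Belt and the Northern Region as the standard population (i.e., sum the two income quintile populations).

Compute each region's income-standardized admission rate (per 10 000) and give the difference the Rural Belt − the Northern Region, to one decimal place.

Income-specific rates per 10 000 for the Rural Belt: 39.62, 24.56, 11.57, 8.75, 3.64.
For the Northern Region: 26.88, 24.83, 11.61, 9.26, 4.90.
Combined standard total = 176 900; weights = 0.0825, 0.1464, 0.2487, 0.1820, 0.3403.
The Rural Belt: 0.0825×39.62 + 0.1464×24.56 + 0.2487×11.57 + 0.1820×8.75 + 0.3403×3.64 = 12.5769 per 10 000.
The Northern Region: 0.0825×26.88 + 0.1464×24.83 + 0.2487×11.61 + 0.1820×9.26 + 0.3403×4.90 = 12.0929 per 10 000.
Difference = 12.5769 − 12.0929 = 0.4841.

0.5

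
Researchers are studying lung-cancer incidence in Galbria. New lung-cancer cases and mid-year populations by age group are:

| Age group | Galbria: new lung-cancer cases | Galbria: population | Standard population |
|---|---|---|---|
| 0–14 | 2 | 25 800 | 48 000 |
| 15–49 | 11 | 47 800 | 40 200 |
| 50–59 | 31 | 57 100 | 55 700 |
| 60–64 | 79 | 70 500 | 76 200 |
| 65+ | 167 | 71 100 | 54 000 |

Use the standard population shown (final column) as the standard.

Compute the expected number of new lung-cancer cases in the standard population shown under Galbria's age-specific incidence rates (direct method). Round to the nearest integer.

255

Age-specific rates per 100 000 for Galbria: 7.75, 23.01, 54.29, 112.06, 234.88.
Expected new lung-cancer cases = Σ (standard pop × age-specific rate ÷ 100 000)
= 48 000×7.75/100 000 + 40 200×23.01/100 000 + 55 700×54.29/100 000 + 76 200×112.06/100 000 + 54 000×234.88/100 000
= 3.72 + 9.25 + 30.24 + 85.39 + 126.84 = 255.43.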